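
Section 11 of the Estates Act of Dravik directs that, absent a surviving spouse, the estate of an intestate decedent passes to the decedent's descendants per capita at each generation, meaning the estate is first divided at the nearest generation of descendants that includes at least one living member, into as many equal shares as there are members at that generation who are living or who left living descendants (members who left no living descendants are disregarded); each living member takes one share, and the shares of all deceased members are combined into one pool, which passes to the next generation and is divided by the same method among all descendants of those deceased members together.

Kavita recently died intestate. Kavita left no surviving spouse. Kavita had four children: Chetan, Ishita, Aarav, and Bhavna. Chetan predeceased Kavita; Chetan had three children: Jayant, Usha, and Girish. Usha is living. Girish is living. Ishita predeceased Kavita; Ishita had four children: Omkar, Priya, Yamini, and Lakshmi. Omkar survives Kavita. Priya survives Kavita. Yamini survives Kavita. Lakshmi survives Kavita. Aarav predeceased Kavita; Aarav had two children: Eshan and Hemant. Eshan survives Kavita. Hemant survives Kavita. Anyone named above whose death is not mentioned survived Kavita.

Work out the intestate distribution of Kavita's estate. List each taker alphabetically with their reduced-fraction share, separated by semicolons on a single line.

Bhavna 1/4; Eshan 1/12; Girish 1/12; Hemant 1/12; Jayant 1/12; Lakshmi 1/12; Omkar 1/12; Priya 1/12; Usha 1/12; Yamini 1/12

There is no surviving spouse, so the entire estate passes to Kavita's descendants per capita at each generation.
At generation 1 (Chetan, Ishita, Aarav, Bhavna) there are 4 shares of (1)/4 = 1/4 each.
Living: Bhavna — each takes 1/4.
Deceased: Chetan, Ishita, and Aarav. Their combined 3/4 is pooled and carried to generation 2.
At generation 2 (Jayant, Usha, Girish, Omkar, Priya, Yamini, Lakshmi, Eshan, Hemant) there are 9 shares of (3/4)/9 = 1/12 each.
Living: Jayant, Usha, Girish, Omkar, Priya, Yamini, Lakshmi, Eshan, and Hemant — each takes 1/12.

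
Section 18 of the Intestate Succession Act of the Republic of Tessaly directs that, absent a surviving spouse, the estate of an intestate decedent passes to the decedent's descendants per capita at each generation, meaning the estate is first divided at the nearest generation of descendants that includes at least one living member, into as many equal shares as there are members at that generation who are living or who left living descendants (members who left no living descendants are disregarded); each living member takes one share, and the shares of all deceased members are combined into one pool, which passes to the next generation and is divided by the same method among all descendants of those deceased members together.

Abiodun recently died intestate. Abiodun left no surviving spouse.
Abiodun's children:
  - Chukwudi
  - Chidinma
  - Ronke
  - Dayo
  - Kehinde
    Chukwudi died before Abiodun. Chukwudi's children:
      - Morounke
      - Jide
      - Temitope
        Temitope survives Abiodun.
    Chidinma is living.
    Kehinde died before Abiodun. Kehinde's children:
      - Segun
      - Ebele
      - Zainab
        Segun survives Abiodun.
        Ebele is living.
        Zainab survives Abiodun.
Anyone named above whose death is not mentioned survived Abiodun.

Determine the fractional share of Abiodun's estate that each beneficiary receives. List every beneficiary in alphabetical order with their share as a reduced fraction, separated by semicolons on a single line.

Chidinma 1/5; Dayo 1/5; Ebele 1/15; Jide 1/15; Morounke 1/15; Ronke 1/5; Segun 1/15; Temitope 1/15; Zainab 1/15

There is no surviving spouse, so the entire estate passes to Abiodun's descendants per capita at each generation.
At generation 1 (Chukwudi, Chidinma, Ronke, Dayo, Kehinde) there are 5 shares of (1)/5 = 1/5 each.
Living: Chidinma, Ronke, and Dayo — each takes 1/5.
Deceased: Chukwudi and Kehinde. Their combined 2/5 is pooled and carried to generation 2.
At generation 2 (Morounke, Jide, Temitope, Segun, Ebele, Zainab) there are 6 shares of (2/5)/6 = 1/15 each.
Living: Morounke, Jide, Temitope, Segun, Ebele, and Zainab — each takes 1/15.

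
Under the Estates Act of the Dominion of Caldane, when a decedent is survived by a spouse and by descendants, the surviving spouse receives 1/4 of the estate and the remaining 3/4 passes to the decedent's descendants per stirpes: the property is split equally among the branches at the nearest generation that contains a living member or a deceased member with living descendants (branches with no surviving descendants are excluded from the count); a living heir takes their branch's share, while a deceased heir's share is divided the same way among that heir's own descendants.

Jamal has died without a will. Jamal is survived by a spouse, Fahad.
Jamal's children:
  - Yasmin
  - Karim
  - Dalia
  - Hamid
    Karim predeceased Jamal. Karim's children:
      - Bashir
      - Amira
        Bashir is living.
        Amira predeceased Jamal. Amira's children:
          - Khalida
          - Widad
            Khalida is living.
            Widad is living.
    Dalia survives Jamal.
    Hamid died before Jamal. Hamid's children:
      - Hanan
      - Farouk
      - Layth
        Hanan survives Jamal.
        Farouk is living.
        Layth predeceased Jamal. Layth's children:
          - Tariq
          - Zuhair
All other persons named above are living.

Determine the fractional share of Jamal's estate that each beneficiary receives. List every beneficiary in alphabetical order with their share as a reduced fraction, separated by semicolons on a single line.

Fahad, as surviving spouse, takes 1/4.
The remaining 3/4 passes to Jamal's descendants per stirpes.
The 3/4 is divided into 4 equal shares of 3/16 among Yasmin, Karim, Dalia, Hamid.
Yasmin is living and takes 3/16.
Karim predeceased; the 3/16 allotted to Karim's branch passes to Karim's issue by representation.
The 3/16 is divided into 2 equal shares of 3/32 among Bashir, Amira.
Bashir is living and takes 3/32.
Amira predeceased; the 3/32 allotted to Amira's branch passes to Amira's issue by representation.
The 3/32 is divided into 2 equal shares of 3/64 among Khalida, Widad.
Khalida is living and takes 3/64.
Widad is living and takes 3/64.
Dalia is living and takes 3/16.
Hamid predeceased; the 3/16 allotted to Hamid's branch passes to Hamid's issue by representation.
The 3/16 is divided into 3 equal shares of 1/16 among Hanan, Farouk, Layth.
Hanan is living and takes 1/16.
Farouk is living and takes 1/16.
Layth predeceased; the 1/16 allotted to Layth's branch passes to Layth's issue by representation.
The 1/16 is divided into 2 equal shares of 1/32 among Tariq, Zuhair.
Tariq is living and takes 1/32.
Zuhair is living and takes 1/32.

Bashir 3/32; Dalia 3/16; Fahad 1/4; Farouk 1/16; Hanan 1/16; Khalida 3/64; Tariq 1/32; Widad 3/64; Yasmin 3/16; Zuhair 1/32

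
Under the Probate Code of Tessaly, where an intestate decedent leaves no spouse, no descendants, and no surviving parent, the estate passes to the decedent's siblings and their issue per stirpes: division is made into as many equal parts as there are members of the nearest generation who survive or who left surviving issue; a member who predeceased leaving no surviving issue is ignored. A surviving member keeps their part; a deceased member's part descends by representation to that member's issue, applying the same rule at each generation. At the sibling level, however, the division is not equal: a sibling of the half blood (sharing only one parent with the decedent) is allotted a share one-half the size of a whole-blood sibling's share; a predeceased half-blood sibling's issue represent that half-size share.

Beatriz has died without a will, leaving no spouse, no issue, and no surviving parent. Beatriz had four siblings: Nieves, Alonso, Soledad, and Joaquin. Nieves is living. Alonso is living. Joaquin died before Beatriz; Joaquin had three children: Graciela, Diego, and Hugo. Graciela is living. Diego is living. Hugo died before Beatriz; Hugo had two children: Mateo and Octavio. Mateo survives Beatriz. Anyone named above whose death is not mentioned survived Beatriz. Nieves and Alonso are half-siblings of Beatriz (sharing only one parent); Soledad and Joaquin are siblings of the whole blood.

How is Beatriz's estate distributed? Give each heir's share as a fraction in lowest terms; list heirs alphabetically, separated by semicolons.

Alonso 1/6; Diego 1/9; Graciela 1/9; Mateo 1/18; Nieves 1/6; Octavio 1/18; Soledad 1/3

No spouse, descendants, or parent survives, so the estate passes to Beatriz's siblings per stirpes.
Half-blood siblings count for one-half the weight of whole-blood siblings at the initial division.
Dividing 1 in proportion to weights (total weight 3): Nieves (weight 1/2) → 1/6; Alonso (weight 1/2) → 1/6; Soledad (weight 1) → 1/3; Joaquin (weight 1) → 1/3.
Nieves is living and takes 1/6.
Alonso is living and takes 1/6.
Soledad is living and takes 1/3.
Joaquin predeceased; the 1/3 allotted to Joaquin's branch passes to Joaquin's issue by representation.
The 1/3 is divided into 3 equal shares of 1/9 among Graciela, Diego, Hugo.
Graciela is living and takes 1/9.
Diego is living and takes 1/9.
Hugo predeceased; the 1/9 allotted to Hugo's branch passes to Hugo's issue by representation.
The 1/9 is divided into 2 equal shares of 1/18 among Mateo, Octavio.
Mateo is living and takes 1/18.
Octavio is living and takes 1/18.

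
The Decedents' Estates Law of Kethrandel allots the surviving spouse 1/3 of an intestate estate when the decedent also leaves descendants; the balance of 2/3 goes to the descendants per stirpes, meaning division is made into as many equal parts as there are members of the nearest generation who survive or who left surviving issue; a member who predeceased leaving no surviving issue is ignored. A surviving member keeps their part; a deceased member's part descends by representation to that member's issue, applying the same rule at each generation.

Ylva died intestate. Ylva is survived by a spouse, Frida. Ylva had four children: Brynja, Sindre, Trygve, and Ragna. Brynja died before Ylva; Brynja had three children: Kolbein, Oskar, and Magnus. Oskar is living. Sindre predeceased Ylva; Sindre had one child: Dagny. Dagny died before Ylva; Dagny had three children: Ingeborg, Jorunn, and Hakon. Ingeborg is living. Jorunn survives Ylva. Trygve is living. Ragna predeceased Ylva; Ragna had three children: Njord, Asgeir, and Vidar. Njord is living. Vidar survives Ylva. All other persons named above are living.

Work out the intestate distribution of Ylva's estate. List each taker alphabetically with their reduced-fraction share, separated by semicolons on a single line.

Asgeir 1/18; Frida 1/3; Hakon 1/18; Ingeborg 1/18; Jorunn 1/18; Kolbein 1/18; Magnus 1/18; Njord 1/18; Oskar 1/18; Trygve 1/6; Vidar 1/18

Frida, as surviving spouse, takes 1/3.
The remaining 2/3 passes to Ylva's descendants per stirpes.
The 2/3 is divided into 4 equal shares of 1/6 among Brynja, Sindre, Trygve, Ragna.
Brynja predeceased; the 1/6 allotted to Brynja's branch passes to Brynja's issue by representation.
The 1/6 is divided into 3 equal shares of 1/18 among Kolbein, Oskar, Magnus.
Kolbein is living and takes 1/18.
Oskar is living and takes 1/18.
Magnus is living and takes 1/18.
Sindre predeceased; the 1/6 allotted to Sindre's branch passes to Sindre's issue by representation.
Dagny's line is the sole branch at this level, so the full 1/6 passes to Dagny's issue by representation.
The 1/6 is divided into 3 equal shares of 1/18 among Ingeborg, Jorunn, Hakon.
Ingeborg is living and takes 1/18.
Jorunn is living and takes 1/18.
Hakon is living and takes 1/18.
Trygve is living and takes 1/6.
Ragna predeceased; the 1/6 allotted to Ragna's branch passes to Ragna's issue by representation.
The 1/6 is divided into 3 equal shares of 1/18 among Njord, Asgeir, Vidar.
Njord is living and takes 1/18.
Asgeir is living and takes 1/18.
Vidar is living and takes 1/18.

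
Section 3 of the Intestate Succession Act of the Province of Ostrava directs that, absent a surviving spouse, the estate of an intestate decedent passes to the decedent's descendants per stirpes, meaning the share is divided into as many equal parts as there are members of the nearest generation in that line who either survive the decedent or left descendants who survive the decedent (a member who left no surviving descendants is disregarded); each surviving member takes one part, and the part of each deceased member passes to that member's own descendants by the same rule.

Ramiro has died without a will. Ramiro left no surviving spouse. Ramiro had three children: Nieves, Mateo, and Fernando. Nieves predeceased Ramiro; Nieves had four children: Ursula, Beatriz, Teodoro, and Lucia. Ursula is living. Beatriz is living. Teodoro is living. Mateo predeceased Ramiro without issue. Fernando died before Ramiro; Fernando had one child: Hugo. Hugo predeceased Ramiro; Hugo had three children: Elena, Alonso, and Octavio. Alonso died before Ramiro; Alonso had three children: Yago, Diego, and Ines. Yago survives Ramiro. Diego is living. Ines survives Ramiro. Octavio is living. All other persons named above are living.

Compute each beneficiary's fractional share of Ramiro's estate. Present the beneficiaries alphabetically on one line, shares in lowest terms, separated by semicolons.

There is no surviving spouse, so the entire estate passes to Ramiro's descendants per stirpes.
Mateo left no surviving issue, so that branch lapses and is disregarded.
The estate is divided into 2 equal shares of 1/2 among Nieves, Fernando.
Nieves predeceased; the 1/2 allotted to Nieves's branch passes to Nieves's issue by representation.
The 1/2 is divided into 4 equal shares of 1/8 among Ursula, Beatriz, Teodoro, Lucia.
Ursula is living and takes 1/8.
Beatriz is living and takes 1/8.
Teodoro is living and takes 1/8.
Lucia is living and takes 1/8.
Fernando predeceased; the 1/2 allotted to Fernando's branch passes to Fernando's issue by representation.
Hugo's line is the sole branch at this level, so the full 1/2 passes to Hugo's issue by representation.
The 1/2 is divided into 3 equal shares of 1/6 among Elena, Alonso, Octavio.
Elena is living and takes 1/6.
Alonso predeceased; the 1/6 allotted to Alonso's branch passes to Alonso's issue by representation.
The 1/6 is divided into 3 equal shares of 1/18 among Yago, Diego, Ines.
Yago is living and takes 1/18.
Diego is living and takes 1/18.
Ines is living and takes 1/18.
Octavio is living and takes 1/6.

Beatriz 1/8; Diego 1/18; Elena 1/6; Ines 1/18; Lucia 1/8; Octavio 1/6; Teodoro 1/8; Ursula 1/8; Yago 1/18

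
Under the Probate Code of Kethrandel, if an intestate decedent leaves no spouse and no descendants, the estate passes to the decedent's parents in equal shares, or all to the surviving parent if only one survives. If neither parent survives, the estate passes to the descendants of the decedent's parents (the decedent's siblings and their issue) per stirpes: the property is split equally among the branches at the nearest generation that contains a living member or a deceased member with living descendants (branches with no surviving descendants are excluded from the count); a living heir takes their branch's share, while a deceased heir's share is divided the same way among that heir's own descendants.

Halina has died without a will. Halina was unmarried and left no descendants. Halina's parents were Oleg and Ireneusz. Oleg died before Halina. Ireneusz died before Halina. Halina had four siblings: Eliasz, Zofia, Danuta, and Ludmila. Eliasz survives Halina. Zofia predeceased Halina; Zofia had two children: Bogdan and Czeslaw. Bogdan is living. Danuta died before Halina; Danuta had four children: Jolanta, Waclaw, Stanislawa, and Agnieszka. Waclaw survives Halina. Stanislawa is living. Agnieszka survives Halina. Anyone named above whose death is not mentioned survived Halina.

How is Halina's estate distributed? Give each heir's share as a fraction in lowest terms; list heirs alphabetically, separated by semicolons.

Agnieszka 1/16; Bogdan 1/8; Czeslaw 1/8; Eliasz 1/4; Jolanta 1/16; Ludmila 1/4; Stanislawa 1/16; Waclaw 1/16

Neither parent survives and there are no descendants, so the estate passes to Halina's siblings and their issue per stirpes.
The estate is divided into 4 equal shares of 1/4 among Eliasz, Zofia, Danuta, Ludmila.
Eliasz is living and takes 1/4.
Zofia predeceased; the 1/4 allotted to Zofia's branch passes to Zofia's issue by representation.
The 1/4 is divided into 2 equal shares of 1/8 among Bogdan, Czeslaw.
Bogdan is living and takes 1/8.
Czeslaw is living and takes 1/8.
Danuta predeceased; the 1/4 allotted to Danuta's branch passes to Danuta's issue by representation.
The 1/4 is divided into 4 equal shares of 1/16 among Jolanta, Waclaw, Stanislawa, Agnieszka.
Jolanta is living and takes 1/16.
Waclaw is living and takes 1/16.
Stanislawa is living and takes 1/16.
Agnieszka is living and takes 1/16.
Ludmila is living and takes 1/4.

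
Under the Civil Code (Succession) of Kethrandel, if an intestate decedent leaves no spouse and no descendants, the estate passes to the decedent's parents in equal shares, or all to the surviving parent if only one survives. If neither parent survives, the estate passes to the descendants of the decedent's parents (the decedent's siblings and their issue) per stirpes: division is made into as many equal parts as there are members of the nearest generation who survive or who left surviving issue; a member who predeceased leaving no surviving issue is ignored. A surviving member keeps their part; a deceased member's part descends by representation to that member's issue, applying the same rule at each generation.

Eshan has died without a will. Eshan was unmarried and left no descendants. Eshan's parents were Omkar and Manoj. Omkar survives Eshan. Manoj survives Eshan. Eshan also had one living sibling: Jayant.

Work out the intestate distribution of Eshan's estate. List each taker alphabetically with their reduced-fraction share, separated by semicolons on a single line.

Both parents survive, so Omkar and Manoj each take 1/2. The siblings take nothing because a surviving parent has priority.

Manoj 1/2; Omkar 1/2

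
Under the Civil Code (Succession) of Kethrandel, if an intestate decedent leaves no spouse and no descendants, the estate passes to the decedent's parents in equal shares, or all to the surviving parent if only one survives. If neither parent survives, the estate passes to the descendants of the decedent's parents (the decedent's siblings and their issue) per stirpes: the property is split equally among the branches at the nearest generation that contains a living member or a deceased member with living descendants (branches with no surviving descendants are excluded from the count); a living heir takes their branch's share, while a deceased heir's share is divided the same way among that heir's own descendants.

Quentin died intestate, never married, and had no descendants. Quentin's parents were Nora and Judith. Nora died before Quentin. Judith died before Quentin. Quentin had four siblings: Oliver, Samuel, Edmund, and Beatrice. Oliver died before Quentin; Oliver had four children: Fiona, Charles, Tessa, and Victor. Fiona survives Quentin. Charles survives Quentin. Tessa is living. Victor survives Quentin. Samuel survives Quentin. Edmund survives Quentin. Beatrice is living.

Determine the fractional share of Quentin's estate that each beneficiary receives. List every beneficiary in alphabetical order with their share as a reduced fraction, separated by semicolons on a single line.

Beatrice 1/4; Charles 1/16; Edmund 1/4; Fiona 1/16; Samuel 1/4; Tessa 1/16; Victor 1/16

Neither parent survives and there are no descendants, so the estate passes to Quentin's siblings and their issue per stirpes.
The estate is divided into 4 equal shares of 1/4 among Oliver, Samuel, Edmund, Beatrice.
Oliver predeceased; the 1/4 allotted to Oliver's branch passes to Oliver's issue by representation.
The 1/4 is divided into 4 equal shares of 1/16 among Fiona, Charles, Tessa, Victor.
Fiona is living and takes 1/16.
Charles is living and takes 1/16.
Tessa is living and takes 1/16.
Victor is living and takes 1/16.
Samuel is living and takes 1/4.
Edmund is living and takes 1/4.
Beatrice is living and takes 1/4.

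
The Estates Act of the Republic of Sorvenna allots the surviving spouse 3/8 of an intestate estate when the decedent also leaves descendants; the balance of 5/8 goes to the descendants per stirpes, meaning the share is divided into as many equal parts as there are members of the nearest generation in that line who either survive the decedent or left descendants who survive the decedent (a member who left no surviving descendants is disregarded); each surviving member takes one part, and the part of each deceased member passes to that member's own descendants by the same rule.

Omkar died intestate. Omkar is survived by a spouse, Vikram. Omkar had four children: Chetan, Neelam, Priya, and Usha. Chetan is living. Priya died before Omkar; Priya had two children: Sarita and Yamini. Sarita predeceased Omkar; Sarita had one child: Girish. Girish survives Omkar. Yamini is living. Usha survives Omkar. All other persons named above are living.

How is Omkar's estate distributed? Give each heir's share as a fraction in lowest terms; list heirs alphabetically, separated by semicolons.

Vikram, as surviving spouse, takes 3/8.
The remaining 5/8 passes to Omkar's descendants per stirpes.
The 5/8 is divided into 4 equal shares of 5/32 among Chetan, Neelam, Priya, Usha.
Chetan is living and takes 5/32.
Neelam is living and takes 5/32.
Priya predeceased; the 5/32 allotted to Priya's branch passes to Priya's issue by representation.
The 5/32 is divided into 2 equal shares of 5/64 among Sarita, Yamini.
Sarita predeceased; the 5/64 allotted to Sarita's branch passes to Sarita's issue by representation.
Girish is the sole taker at this level and receives the full 5/64.
Yamini is living and takes 5/64.
Usha is living and takes 5/32.

Chetan 5/32; Girish 5/64; Neelam 5/32; Usha 5/32; Vikram 3/8; Yamini 5/64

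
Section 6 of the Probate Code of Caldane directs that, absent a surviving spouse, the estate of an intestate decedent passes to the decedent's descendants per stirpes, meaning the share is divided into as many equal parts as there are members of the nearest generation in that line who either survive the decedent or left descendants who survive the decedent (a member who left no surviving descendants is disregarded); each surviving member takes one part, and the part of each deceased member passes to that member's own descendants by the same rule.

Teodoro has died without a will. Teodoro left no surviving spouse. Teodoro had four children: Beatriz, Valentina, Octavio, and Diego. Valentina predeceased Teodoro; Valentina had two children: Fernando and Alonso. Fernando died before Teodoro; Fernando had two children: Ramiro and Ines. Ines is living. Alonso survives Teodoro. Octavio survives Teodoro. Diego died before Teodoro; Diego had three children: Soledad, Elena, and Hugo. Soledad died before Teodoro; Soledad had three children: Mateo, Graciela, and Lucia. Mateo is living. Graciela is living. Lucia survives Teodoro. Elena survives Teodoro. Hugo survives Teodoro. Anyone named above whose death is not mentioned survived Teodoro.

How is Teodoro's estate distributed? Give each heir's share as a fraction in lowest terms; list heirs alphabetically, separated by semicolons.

Alonso 1/8; Beatriz 1/4; Elena 1/12; Graciela 1/36; Hugo 1/12; Ines 1/16; Lucia 1/36; Mateo 1/36; Octavio 1/4; Ramiro 1/16

There is no surviving spouse, so the entire estate passes to Teodoro's descendants per stirpes.
The estate is divided into 4 equal shares of 1/4 among Beatriz, Valentina, Octavio, Diego.
Beatriz is living and takes 1/4.
Valentina predeceased; the 1/4 allotted to Valentina's branch passes to Valentina's issue by representation.
The 1/4 is divided into 2 equal shares of 1/8 among Fernando, Alonso.
Fernando predeceased; the 1/8 allotted to Fernando's branch passes to Fernando's issue by representation.
The 1/8 is divided into 2 equal shares of 1/16 among Ramiro, Ines.
Ramiro is living and takes 1/16.
Ines is living and takes 1/16.
Alonso is living and takes 1/8.
Octavio is living and takes 1/4.
Diego predeceased; the 1/4 allotted to Diego's branch passes to Diego's issue by representation.
The 1/4 is divided into 3 equal shares of 1/12 among Soledad, Elena, Hugo.
Soledad predeceased; the 1/12 allotted to Soledad's branch passes to Soledad's issue by representation.
The 1/12 is divided into 3 equal shares of 1/36 among Mateo, Graciela, Lucia.
Mateo is living and takes 1/36.
Graciela is living and takes 1/36.
Lucia is living and takes 1/36.
Elena is living and takes 1/12.
Hugo is living and takes 1/12.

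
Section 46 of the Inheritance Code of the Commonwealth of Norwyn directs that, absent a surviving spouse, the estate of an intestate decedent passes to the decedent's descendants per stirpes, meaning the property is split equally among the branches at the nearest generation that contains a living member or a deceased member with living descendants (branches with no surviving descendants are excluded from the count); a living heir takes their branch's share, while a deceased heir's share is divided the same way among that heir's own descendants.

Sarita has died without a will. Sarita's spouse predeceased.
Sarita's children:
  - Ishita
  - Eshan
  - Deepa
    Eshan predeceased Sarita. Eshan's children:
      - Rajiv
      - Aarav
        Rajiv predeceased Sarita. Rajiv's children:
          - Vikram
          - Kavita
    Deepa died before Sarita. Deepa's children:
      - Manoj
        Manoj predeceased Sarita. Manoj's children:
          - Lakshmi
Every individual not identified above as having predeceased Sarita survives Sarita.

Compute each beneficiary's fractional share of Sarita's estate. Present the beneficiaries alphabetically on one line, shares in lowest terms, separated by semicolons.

Aarav 1/6; Ishita 1/3; Kavita 1/12; Lakshmi 1/3; Vikram 1/12

There is no surviving spouse, so the entire estate passes to Sarita's descendants per stirpes.
The estate is divided into 3 equal shares of 1/3 among Ishita, Eshan, Deepa.
Ishita is living and takes 1/3.
Eshan predeceased; the 1/3 allotted to Eshan's branch passes to Eshan's issue by representation.
The 1/3 is divided into 2 equal shares of 1/6 among Rajiv, Aarav.
Rajiv predeceased; the 1/6 allotted to Rajiv's branch passes to Rajiv's issue by representation.
The 1/6 is divided into 2 equal shares of 1/12 among Vikram, Kavita.
Vikram is living and takes 1/12.
Kavita is living and takes 1/12.
Aarav is living and takes 1/6.
Deepa predeceased; the 1/3 allotted to Deepa's branch passes to Deepa's issue by representation.
Manoj's line is the sole branch at this level, so the full 1/3 passes to Manoj's issue by representation.
Lakshmi is the sole taker at this level and receives the full 1/3.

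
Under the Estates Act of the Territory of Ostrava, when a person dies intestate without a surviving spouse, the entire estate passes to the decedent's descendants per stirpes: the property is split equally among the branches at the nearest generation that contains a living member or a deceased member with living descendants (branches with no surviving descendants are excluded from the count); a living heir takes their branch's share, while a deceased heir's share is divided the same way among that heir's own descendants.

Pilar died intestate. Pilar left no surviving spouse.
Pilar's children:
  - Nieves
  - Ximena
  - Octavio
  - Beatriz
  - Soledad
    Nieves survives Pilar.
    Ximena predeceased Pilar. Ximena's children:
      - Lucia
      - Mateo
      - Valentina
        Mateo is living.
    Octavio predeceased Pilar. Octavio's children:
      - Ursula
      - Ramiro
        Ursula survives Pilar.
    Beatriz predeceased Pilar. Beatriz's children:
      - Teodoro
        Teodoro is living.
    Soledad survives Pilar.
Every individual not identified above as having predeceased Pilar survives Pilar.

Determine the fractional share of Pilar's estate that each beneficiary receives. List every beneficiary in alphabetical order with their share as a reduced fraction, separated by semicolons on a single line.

Lucia 1/15; Mateo 1/15; Nieves 1/5; Ramiro 1/10; Soledad 1/5; Teodoro 1/5; Ursula 1/10; Valentina 1/15

There is no surviving spouse, so the entire estate passes to Pilar's descendants per stirpes.
The estate is divided into 5 equal shares of 1/5 among Nieves, Ximena, Octavio, Beatriz, Soledad.
Nieves is living and takes 1/5.
Ximena predeceased; the 1/5 allotted to Ximena's branch passes to Ximena's issue by representation.
The 1/5 is divided into 3 equal shares of 1/15 among Lucia, Mateo, Valentina.
Lucia is living and takes 1/15.
Mateo is living and takes 1/15.
Valentina is living and takes 1/15.
Octavio predeceased; the 1/5 allotted to Octavio's branch passes to Octavio's issue by representation.
The 1/5 is divided into 2 equal shares of 1/10 among Ursula, Ramiro.
Ursula is living and takes 1/10.
Ramiro is living and takes 1/10.
Beatriz predeceased; the 1/5 allotted to Beatriz's branch passes to Beatriz's issue by representation.
Teodoro is the sole taker at this level and receives the full 1/5.
Soledad is living and takes 1/5.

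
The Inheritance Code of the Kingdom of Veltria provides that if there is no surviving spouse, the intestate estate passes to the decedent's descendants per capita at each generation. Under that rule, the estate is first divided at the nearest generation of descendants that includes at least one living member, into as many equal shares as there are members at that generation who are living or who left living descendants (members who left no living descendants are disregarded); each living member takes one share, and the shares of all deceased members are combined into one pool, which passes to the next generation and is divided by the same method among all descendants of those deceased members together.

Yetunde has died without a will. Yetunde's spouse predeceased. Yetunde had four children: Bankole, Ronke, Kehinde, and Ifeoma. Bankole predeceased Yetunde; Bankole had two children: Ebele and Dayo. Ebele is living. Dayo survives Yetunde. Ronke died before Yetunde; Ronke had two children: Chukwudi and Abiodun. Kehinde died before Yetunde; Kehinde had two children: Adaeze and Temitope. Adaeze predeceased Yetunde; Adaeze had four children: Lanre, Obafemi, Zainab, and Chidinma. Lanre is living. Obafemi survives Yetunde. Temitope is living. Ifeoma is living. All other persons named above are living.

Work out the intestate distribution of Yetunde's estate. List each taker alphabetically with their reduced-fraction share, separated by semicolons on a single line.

Abiodun 1/8; Chidinma 1/32; Chukwudi 1/8; Dayo 1/8; Ebele 1/8; Ifeoma 1/4; Lanre 1/32; Obafemi 1/32; Temitope 1/8; Zainab 1/32

There is no surviving spouse, so the entire estate passes to Yetunde's descendants per capita at each generation.
At generation 1 (Bankole, Ronke, Kehinde, Ifeoma) there are 4 shares of (1)/4 = 1/4 each.
Living: Ifeoma — each takes 1/4.
Deceased: Bankole, Ronke, and Kehinde. Their combined 3/4 is pooled and carried to generation 2.
At generation 2 (Ebele, Dayo, Chukwudi, Abiodun, Adaeze, Temitope) there are 6 shares of (3/4)/6 = 1/8 each.
Living: Ebele, Dayo, Chukwudi, Abiodun, and Temitope — each takes 1/8.
Deceased: Adaeze. That 1/8 share is carried to generation 3.
At generation 3 (Lanre, Obafemi, Zainab, Chidinma) there are 4 shares of (1/8)/4 = 1/32 each.
Living: Lanre, Obafemi, Zainab, and Chidinma — each takes 1/32.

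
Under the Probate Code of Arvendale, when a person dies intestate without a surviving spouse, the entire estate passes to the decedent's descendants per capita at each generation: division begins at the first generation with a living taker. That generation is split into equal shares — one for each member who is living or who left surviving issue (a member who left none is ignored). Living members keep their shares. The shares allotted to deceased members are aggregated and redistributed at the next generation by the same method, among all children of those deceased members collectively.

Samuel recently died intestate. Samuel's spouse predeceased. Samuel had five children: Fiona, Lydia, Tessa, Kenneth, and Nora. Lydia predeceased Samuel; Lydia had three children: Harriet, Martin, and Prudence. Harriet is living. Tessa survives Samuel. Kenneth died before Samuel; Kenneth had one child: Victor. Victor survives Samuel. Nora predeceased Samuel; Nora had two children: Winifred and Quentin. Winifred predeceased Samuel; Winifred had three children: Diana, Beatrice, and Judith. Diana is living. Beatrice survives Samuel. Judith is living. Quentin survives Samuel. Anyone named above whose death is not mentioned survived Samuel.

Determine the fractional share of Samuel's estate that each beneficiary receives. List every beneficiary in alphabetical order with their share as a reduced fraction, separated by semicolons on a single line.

There is no surviving spouse, so the entire estate passes to Samuel's descendants per capita at each generation.
At generation 1 (Fiona, Lydia, Tessa, Kenneth, Nora) there are 5 shares of (1)/5 = 1/5 each.
Living: Fiona and Tessa — each takes 1/5.
Deceased: Lydia, Kenneth, and Nora. Their combined 3/5 is pooled and carried to generation 2.
At generation 2 (Harriet, Martin, Prudence, Victor, Winifred, Quentin) there are 6 shares of (3/5)/6 = 1/10 each.
Living: Harriet, Martin, Prudence, Victor, and Quentin — each takes 1/10.
Deceased: Winifred. That 1/10 share is carried to generation 3.
At generation 3 (Diana, Beatrice, Judith) there are 3 shares of (1/10)/3 = 1/30 each.
Living: Diana, Beatrice, and Judith — each takes 1/30.

Beatrice 1/30; Diana 1/30; Fiona 1/5; Harriet 1/10; Judith 1/30; Martin 1/10; Prudence 1/10; Quentin 1/10; Tessa 1/5; Victor 1/10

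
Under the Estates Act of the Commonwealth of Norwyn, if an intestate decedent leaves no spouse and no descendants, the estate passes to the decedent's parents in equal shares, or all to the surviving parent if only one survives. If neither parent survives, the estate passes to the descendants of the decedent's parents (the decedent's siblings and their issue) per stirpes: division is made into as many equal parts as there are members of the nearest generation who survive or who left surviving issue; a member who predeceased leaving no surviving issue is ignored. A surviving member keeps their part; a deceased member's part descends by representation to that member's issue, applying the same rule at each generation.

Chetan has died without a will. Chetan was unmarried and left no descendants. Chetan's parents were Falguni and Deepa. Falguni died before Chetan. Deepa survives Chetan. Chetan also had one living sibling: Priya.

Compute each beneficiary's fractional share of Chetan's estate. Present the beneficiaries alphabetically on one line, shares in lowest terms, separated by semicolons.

Only one parent, Deepa, survives, so Deepa takes the entire estate. The siblings take nothing because a surviving parent has priority.

Deepa 1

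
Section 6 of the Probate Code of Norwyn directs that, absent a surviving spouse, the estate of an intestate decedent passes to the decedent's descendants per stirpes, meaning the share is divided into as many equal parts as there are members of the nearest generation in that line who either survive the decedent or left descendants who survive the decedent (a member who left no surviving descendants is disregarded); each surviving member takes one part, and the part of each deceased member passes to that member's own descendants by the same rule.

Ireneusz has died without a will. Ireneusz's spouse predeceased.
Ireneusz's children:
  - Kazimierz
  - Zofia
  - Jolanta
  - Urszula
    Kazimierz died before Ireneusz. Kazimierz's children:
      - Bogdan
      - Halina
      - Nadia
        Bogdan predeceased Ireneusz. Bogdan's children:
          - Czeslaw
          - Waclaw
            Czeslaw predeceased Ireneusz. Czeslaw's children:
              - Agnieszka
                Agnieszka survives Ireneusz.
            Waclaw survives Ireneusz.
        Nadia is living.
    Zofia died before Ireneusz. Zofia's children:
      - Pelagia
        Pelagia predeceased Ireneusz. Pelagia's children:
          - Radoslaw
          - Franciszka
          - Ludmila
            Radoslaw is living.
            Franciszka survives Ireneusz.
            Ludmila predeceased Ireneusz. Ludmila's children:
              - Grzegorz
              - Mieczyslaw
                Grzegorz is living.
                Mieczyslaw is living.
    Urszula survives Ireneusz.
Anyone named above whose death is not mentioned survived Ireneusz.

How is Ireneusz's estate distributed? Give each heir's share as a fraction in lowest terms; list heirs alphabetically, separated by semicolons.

There is no surviving spouse, so the entire estate passes to Ireneusz's descendants per stirpes.
The estate is divided into 4 equal shares of 1/4 among Kazimierz, Zofia, Jolanta, Urszula.
Kazimierz predeceased; the 1/4 allotted to Kazimierz's branch passes to Kazimierz's issue by representation.
The 1/4 is divided into 3 equal shares of 1/12 among Bogdan, Halina, Nadia.
Bogdan predeceased; the 1/12 allotted to Bogdan's branch passes to Bogdan's issue by representation.
The 1/12 is divided into 2 equal shares of 1/24 among Czeslaw, Waclaw.
Czeslaw predeceased; the 1/24 allotted to Czeslaw's branch passes to Czeslaw's issue by representation.
Agnieszka is the sole taker at this level and receives the full 1/24.
Waclaw is living and takes 1/24.
Halina is living and takes 1/12.
Nadia is living and takes 1/12.
Zofia predeceased; the 1/4 allotted to Zofia's branch passes to Zofia's issue by representation.
Pelagia's line is the sole branch at this level, so the full 1/4 passes to Pelagia's issue by representation.
The 1/4 is divided into 3 equal shares of 1/12 among Radoslaw, Franciszka, Ludmila.
Radoslaw is living and takes 1/12.
Franciszka is living and takes 1/12.
Ludmila predeceased; the 1/12 allotted to Ludmila's branch passes to Ludmila's issue by representation.
The 1/12 is divided into 2 equal shares of 1/24 among Grzegorz, Mieczyslaw.
Grzegorz is living and takes 1/24.
Mieczyslaw is living and takes 1/24.
Jolanta is living and takes 1/4.
Urszula is living and takes 1/4.

Agnieszka 1/24; Franciszka 1/12; Grzegorz 1/24; Halina 1/12; Jolanta 1/4; Mieczyslaw 1/24; Nadia 1/12; Radoslaw 1/12; Urszula 1/4; Waclaw 1/24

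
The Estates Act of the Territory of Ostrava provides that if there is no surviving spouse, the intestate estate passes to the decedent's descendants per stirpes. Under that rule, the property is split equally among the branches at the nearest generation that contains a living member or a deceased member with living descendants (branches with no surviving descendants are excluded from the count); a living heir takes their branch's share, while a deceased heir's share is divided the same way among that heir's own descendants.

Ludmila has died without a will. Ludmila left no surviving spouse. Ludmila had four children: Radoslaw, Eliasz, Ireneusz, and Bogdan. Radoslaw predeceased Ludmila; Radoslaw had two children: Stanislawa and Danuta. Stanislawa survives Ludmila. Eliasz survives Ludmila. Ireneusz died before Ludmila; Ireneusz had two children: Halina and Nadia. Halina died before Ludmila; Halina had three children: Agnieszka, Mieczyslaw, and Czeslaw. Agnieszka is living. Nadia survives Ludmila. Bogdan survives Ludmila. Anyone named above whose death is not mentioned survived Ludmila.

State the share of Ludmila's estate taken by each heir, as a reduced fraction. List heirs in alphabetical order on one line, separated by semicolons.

There is no surviving spouse, so the entire estate passes to Ludmila's descendants per stirpes.
The estate is divided into 4 equal shares of 1/4 among Radoslaw, Eliasz, Ireneusz, Bogdan.
Radoslaw predeceased; the 1/4 allotted to Radoslaw's branch passes to Radoslaw's issue by representation.
The 1/4 is divided into 2 equal shares of 1/8 among Stanislawa, Danuta.
Stanislawa is living and takes 1/8.
Danuta is living and takes 1/8.
Eliasz is living and takes 1/4.
Ireneusz predeceased; the 1/4 allotted to Ireneusz's branch passes to Ireneusz's issue by representation.
The 1/4 is divided into 2 equal shares of 1/8 among Halina, Nadia.
Halina predeceased; the 1/8 allotted to Halina's branch passes to Halina's issue by representation.
The 1/8 is divided into 3 equal shares of 1/24 among Agnieszka, Mieczyslaw, Czeslaw.
Agnieszka is living and takes 1/24.
Mieczyslaw is living and takes 1/24.
Czeslaw is living and takes 1/24.
Nadia is living and takes 1/8.
Bogdan is living and takes 1/4.

Agnieszka 1/24; Bogdan 1/4; Czeslaw 1/24; Danuta 1/8; Eliasz 1/4; Mieczyslaw 1/24; Nadia 1/8; Stanislawa 1/8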